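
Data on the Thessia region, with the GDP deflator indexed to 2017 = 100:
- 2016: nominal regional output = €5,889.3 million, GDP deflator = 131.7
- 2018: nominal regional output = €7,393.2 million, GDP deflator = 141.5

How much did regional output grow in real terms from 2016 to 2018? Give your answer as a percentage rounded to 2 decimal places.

16.84%

Real regional output 2016 = 5889.3 / 1.317 = 4471.75.
Real regional output 2018 = 7393.2 / 1.415 = 5224.88.
Real growth = 5224.88 / 4471.75 − 1 = 0.1684.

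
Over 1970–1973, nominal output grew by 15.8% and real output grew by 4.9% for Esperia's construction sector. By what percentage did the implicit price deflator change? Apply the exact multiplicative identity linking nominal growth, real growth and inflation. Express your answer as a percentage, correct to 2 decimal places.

10.39%

(1 + g_nom) = (1 + g_real)(1 + π), so π = 1.1580 / 1.0490 − 1 = 0.10391.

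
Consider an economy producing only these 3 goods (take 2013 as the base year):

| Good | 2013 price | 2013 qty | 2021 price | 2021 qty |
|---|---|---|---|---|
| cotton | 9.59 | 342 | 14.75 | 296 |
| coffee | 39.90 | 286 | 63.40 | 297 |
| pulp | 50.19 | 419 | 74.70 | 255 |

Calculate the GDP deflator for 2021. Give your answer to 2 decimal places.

Nominal GDP 2021 = 14.75·296 + 63.40·297 + 74.70·255 = 42244.30.
Real GDP 2021 (at 2013 prices) = 9.59·296 + 39.90·297 + 50.19·255 = 27487.39.
Deflator = Nominal/Real × 100 = 42244.30/27487.39 × 100 = 153.686.

153.69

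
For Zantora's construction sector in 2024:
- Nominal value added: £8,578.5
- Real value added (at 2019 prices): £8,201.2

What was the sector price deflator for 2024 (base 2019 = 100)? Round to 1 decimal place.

104.6

sector price deflator = (Nominal / Real) × 100 = 8578.5 / 8201.2 × 100 = 104.60.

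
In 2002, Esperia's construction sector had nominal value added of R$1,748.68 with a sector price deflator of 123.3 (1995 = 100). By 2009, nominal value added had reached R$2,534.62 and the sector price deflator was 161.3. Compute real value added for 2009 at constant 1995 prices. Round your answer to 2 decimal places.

R$1,571.37

Real value added = Nominal / (sector price deflator/100) = 2534.62 / 1.613 = 1571.37.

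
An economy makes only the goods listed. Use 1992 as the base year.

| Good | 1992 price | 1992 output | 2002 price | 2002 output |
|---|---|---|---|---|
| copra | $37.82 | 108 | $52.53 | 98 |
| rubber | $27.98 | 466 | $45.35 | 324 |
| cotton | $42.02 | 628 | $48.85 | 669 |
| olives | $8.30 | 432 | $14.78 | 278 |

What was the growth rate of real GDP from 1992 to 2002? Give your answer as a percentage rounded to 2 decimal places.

Real GDP 1992 = Nominal GDP 1992 = 37.82·108 + 27.98·466 + 42.02·628 + 8.30·432 = 47097.40.
Real GDP 2002 (at 1992 prices) = 37.82·98 + 27.98·324 + 42.02·669 + 8.30·278 = 43190.66.
Real growth = 43190.66/47097.40 − 1 = -0.0830.

-8.30%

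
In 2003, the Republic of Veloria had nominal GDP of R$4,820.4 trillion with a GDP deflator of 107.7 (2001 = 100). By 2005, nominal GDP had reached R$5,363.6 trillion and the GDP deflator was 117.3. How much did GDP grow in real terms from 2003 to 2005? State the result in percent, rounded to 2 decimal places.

Real GDP 2003 = 4820.4 / 1.077 = 4475.77.
Real GDP 2005 = 5363.6 / 1.173 = 4572.55.
Real growth = 4572.55 / 4475.77 − 1 = 0.0216.

2.16%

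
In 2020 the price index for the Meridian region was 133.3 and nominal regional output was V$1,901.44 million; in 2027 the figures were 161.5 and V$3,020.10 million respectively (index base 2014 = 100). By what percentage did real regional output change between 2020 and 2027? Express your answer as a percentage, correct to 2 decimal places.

Real regional output 2020 = 1901.44 / 1.333 = 1426.44.
Real regional output 2027 = 3020.10 / 1.615 = 1870.03.
Real growth = 1870.03 / 1426.44 − 1 = 0.3110.

31.10%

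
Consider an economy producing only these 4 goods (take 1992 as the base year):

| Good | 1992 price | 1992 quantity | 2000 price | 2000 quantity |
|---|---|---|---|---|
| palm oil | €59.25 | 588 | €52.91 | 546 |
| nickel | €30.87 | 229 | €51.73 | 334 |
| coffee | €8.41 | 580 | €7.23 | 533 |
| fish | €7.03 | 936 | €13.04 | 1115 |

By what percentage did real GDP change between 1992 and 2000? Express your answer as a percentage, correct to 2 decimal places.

3.03%

Real GDP 1992 = Nominal GDP 1992 = 59.25·588 + 30.87·229 + 8.41·580 + 7.03·936 = 53366.11.
Real GDP 2000 (at 1992 prices) = 59.25·546 + 30.87·334 + 8.41·533 + 7.03·1115 = 54982.06.
Real growth = 54982.06/53366.11 − 1 = 0.0303.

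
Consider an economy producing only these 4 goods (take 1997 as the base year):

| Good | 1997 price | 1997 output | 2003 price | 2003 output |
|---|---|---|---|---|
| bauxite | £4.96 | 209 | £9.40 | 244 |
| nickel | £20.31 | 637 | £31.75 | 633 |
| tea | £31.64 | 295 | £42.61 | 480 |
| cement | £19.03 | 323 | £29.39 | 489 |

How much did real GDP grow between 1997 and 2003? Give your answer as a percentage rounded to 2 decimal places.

Real GDP 1997 = Nominal GDP 1997 = 4.96·209 + 20.31·637 + 31.64·295 + 19.03·323 = 29454.60.
Real GDP 2003 (at 1997 prices) = 4.96·244 + 20.31·633 + 31.64·480 + 19.03·489 = 38559.34.
Real growth = 38559.34/29454.60 − 1 = 0.3091.

30.91%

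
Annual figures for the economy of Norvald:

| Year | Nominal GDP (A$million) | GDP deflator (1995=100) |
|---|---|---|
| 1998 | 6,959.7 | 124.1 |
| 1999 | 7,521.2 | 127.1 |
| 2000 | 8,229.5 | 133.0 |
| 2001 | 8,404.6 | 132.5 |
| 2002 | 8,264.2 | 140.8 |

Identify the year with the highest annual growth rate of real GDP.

1999

1999: real = 7521.2/1.271 = 5917.55; growth vs 1998 (5608.14) = 5.52%.
2000: real = 8229.5/1.330 = 6187.59; growth vs 1999 (5917.55) = 4.56%.
2001: real = 8404.6/1.325 = 6343.09; growth vs 2000 (6187.59) = 2.51%.
2002: real = 8264.2/1.408 = 5869.46; growth vs 2001 (6343.09) = -7.47%.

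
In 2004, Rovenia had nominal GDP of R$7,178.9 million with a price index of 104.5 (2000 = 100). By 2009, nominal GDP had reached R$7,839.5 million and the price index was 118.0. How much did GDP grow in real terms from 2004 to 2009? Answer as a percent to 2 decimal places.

Real GDP 2004 = 7178.9 / 1.045 = 6869.76.
Real GDP 2009 = 7839.5 / 1.180 = 6643.64.
Real growth = 6643.64 / 6869.76 − 1 = -0.0329.

-3.29%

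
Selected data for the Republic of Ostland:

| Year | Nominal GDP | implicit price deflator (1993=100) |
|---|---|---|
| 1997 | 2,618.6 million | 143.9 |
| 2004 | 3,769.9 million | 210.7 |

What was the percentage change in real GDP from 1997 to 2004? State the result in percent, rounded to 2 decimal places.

-1.68%

Deflate each year: 1997 → 2618.6/1.439 = 1819.74; 2004 → 3769.9/2.107 = 1789.23.
So real GDP changed by 1789.23/1819.74 − 1 = -0.0168, i.e. -1.68%.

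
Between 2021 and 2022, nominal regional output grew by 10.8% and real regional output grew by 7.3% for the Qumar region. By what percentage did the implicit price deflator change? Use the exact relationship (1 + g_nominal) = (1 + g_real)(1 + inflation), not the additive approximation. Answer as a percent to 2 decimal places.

(1 + g_nom) = (1 + g_real)(1 + π), so π = 1.1080 / 1.0730 − 1 = 0.03262.

3.26%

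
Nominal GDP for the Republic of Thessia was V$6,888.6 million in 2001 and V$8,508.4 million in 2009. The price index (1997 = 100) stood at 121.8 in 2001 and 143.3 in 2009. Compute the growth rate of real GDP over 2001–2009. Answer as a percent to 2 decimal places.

4.98%

Deflate each year: 2001 → 6888.6/1.218 = 5655.67; 2009 → 8508.4/1.433 = 5937.47.
So real GDP changed by 5937.47/5655.67 − 1 = 0.0498, i.e. 4.98%.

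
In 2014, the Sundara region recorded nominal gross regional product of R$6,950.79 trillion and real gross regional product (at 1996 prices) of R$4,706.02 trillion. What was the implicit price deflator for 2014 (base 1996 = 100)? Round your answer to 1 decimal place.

147.7

implicit price deflator = (Nominal / Real) × 100 = 6950.79 / 4706.02 × 100 = 147.70.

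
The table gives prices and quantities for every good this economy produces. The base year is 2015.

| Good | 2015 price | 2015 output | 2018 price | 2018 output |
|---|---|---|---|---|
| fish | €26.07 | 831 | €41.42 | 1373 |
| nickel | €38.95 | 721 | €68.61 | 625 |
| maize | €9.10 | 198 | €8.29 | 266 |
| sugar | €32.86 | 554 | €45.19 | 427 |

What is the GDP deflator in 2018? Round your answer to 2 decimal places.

Nominal GDP 2018 = 41.42·1373 + 68.61·625 + 8.29·266 + 45.19·427 = 121252.18.
Real GDP 2018 (at 2015 prices) = 26.07·1373 + 38.95·625 + 9.10·266 + 32.86·427 = 76589.68.
Deflator = Nominal/Real × 100 = 121252.18/76589.68 × 100 = 158.314.

158.31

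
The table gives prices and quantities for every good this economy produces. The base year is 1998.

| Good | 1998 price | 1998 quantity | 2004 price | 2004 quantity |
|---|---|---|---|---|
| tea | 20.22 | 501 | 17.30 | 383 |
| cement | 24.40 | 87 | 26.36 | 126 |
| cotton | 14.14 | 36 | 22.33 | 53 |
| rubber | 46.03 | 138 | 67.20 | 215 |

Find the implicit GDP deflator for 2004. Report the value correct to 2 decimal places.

119.17

Nominal GDP 2004 = 17.30·383 + 26.36·126 + 22.33·53 + 67.20·215 = 25578.75.
Real GDP 2004 (at 1998 prices) = 20.22·383 + 24.40·126 + 14.14·53 + 46.03·215 = 21464.53.
Deflator = Nominal/Real × 100 = 25578.75/21464.53 × 100 = 119.168.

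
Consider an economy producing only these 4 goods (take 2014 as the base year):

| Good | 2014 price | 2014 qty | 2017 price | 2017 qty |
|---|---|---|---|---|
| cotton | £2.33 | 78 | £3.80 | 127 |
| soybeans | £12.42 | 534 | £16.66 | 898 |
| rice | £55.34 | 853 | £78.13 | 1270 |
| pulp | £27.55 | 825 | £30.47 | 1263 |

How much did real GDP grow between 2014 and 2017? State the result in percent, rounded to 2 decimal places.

Real GDP 2014 = Nominal GDP 2014 = 2.33·78 + 12.42·534 + 55.34·853 + 27.55·825 = 76747.79.
Real GDP 2017 (at 2014 prices) = 2.33·127 + 12.42·898 + 55.34·1270 + 27.55·1263 = 116526.52.
Real growth = 116526.52/76747.79 − 1 = 0.5183.

51.83%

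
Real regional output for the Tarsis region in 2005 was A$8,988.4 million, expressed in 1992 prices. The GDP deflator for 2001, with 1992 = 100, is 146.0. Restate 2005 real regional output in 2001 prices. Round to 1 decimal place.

Real regional output in 2001 prices = Real regional output in 1992 prices × (P_2001/P_1992) = 8988.4 × 1.460 = 13123.06.

A$13,123.1 million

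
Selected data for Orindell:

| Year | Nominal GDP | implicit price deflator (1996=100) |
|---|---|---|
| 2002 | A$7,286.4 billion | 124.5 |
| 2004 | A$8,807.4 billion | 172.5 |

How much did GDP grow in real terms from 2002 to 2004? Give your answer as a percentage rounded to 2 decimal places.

-12.76%

Deflate each year: 2002 → 7286.4/1.245 = 5852.53; 2004 → 8807.4/1.725 = 5105.74.
So real GDP changed by 5105.74/5852.53 − 1 = -0.1276, i.e. -12.76%.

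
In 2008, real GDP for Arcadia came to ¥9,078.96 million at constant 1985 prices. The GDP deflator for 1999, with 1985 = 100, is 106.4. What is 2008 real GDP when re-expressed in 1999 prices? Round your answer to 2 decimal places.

Real GDP in 1999 prices = Real GDP in 1985 prices × (P_1999/P_1985) = 9078.96 × 1.064 = 9660.01.

¥9,660.01 million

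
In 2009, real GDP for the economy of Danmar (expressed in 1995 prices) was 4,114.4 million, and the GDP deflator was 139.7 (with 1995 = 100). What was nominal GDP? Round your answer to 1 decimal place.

5,747.8 million

Nominal GDP = Real × (GDP deflator/100) = 4114.4 × 1.397 = 5747.82.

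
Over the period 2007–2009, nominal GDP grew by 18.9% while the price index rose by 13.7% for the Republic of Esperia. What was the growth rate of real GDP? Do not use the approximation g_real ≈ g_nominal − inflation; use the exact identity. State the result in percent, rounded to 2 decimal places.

4.57%

(1 + g_nom) = (1 + g_real)(1 + π), so g_real = 1.1890 / 1.1370 − 1 = 0.04573.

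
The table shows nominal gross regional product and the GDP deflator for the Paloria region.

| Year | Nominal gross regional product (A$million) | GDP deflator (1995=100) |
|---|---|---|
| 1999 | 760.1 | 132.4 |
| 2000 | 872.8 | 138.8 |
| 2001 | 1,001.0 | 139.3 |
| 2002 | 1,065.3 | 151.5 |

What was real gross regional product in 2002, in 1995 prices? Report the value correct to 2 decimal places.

A$703.17 million

Real gross regional product 2002 = 1065.3 / 1.515 = 703.17.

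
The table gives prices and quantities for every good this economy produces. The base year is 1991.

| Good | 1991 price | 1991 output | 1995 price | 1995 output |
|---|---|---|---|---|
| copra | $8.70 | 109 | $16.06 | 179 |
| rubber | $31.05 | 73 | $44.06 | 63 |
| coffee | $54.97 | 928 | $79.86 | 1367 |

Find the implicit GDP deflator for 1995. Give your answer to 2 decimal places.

Nominal GDP 1995 = 16.06·179 + 44.06·63 + 79.86·1367 = 114819.14.
Real GDP 1995 (at 1991 prices) = 8.70·179 + 31.05·63 + 54.97·1367 = 78657.44.
Deflator = Nominal/Real × 100 = 114819.14/78657.44 × 100 = 145.974.

145.97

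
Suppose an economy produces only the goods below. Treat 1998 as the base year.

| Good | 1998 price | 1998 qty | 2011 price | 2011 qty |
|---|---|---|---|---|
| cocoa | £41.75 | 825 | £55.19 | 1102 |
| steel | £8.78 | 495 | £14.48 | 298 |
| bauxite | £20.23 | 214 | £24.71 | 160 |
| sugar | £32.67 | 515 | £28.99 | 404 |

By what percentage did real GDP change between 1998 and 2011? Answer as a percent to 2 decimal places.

8.54%

Real GDP 1998 = Nominal GDP 1998 = 41.75·825 + 8.78·495 + 20.23·214 + 32.67·515 = 59944.12.
Real GDP 2011 (at 1998 prices) = 41.75·1102 + 8.78·298 + 20.23·160 + 32.67·404 = 65060.42.
Real growth = 65060.42/59944.12 − 1 = 0.0854.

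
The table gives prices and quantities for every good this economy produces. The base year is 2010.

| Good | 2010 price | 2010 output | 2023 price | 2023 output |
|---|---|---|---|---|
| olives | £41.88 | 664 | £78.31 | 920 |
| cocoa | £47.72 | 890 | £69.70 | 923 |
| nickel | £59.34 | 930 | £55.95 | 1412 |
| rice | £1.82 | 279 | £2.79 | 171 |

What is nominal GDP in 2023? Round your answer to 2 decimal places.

Nominal GDP 2023 = Σ (p_2023 × q_2023) = 78.31·920 + 69.70·923 + 55.95·1412 + 2.79·171 = 215856.79.

£215856.79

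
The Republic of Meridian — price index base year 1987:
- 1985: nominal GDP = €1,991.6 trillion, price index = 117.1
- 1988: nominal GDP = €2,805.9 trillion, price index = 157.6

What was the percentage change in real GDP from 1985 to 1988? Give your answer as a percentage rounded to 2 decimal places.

Real GDP 1985 = 1991.6 / 1.171 = 1700.77.
Real GDP 1988 = 2805.9 / 1.576 = 1780.39.
Real growth = 1780.39 / 1700.77 − 1 = 0.0468.

4.68%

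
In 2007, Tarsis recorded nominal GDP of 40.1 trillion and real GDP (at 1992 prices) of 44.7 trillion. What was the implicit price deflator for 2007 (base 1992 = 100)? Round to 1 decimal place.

implicit price deflator = (Nominal / Real) × 100 = 40.1 / 44.7 × 100 = 89.71.

89.7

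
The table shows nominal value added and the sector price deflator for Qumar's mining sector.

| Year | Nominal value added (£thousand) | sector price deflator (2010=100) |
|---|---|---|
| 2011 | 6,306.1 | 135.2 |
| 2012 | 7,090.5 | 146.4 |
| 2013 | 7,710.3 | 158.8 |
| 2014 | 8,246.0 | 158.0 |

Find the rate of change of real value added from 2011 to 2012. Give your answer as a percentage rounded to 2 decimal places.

3.84%

Real value added 2011 = 6306.1/1.352 = 4664.28.
Real value added 2012 = 7090.5/1.464 = 4843.24.
Change = 4843.24/4664.28 − 1 = 0.0384.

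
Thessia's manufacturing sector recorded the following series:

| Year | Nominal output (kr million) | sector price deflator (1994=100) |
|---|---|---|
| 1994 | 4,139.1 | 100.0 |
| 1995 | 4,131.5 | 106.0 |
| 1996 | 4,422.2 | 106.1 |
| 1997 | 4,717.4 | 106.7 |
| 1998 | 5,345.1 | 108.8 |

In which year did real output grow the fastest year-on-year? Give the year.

1995: real = 4131.5/1.060 = 3897.64; growth vs 1994 (4139.10) = -5.83%.
1996: real = 4422.2/1.061 = 4167.95; growth vs 1995 (3897.64) = 6.94%.
1997: real = 4717.4/1.067 = 4421.18; growth vs 1996 (4167.95) = 6.08%.
1998: real = 5345.1/1.088 = 4912.78; growth vs 1997 (4421.18) = 11.12%.

1998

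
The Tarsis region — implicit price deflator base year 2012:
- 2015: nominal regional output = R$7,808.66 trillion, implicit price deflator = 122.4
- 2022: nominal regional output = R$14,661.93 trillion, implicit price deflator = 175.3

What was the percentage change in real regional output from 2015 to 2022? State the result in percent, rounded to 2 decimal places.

Deflate each year: 2015 → 7808.66/1.224 = 6379.62; 2022 → 14661.93/1.753 = 8363.91.
So real regional output changed by 8363.91/6379.62 − 1 = 0.3110, i.e. 31.10%.

31.10%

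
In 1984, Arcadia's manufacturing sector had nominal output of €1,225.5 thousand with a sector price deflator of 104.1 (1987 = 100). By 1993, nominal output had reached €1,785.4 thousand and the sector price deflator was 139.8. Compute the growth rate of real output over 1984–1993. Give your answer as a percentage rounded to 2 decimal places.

8.48%

Deflate each year: 1984 → 1225.5/1.041 = 1177.23; 1993 → 1785.4/1.398 = 1277.11.
So real output changed by 1277.11/1177.23 − 1 = 0.0848, i.e. 8.48%.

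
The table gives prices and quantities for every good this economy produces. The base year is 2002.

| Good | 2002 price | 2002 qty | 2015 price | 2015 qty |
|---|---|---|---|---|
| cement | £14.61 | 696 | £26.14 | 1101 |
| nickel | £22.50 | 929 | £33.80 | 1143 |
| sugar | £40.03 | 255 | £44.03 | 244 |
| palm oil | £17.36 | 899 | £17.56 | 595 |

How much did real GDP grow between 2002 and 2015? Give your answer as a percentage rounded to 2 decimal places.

8.81%

Real GDP 2002 = Nominal GDP 2002 = 14.61·696 + 22.50·929 + 40.03·255 + 17.36·899 = 56885.35.
Real GDP 2015 (at 2002 prices) = 14.61·1101 + 22.50·1143 + 40.03·244 + 17.36·595 = 61899.63.
Real growth = 61899.63/56885.35 − 1 = 0.0881.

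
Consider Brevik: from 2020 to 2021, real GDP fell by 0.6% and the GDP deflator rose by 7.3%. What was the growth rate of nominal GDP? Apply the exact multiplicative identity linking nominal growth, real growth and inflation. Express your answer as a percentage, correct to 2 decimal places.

(1 + g_nom) = (1 + g_real)(1 + π) = 0.9940 × 1.0730 = 1.06656.

6.66%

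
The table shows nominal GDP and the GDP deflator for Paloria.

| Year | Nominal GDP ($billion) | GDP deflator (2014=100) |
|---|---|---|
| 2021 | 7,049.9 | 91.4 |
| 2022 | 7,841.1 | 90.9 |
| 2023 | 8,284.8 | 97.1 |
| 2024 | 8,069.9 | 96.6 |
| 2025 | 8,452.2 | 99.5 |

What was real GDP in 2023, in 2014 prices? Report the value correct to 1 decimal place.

Real GDP 2023 = 8284.8 / 0.971 = 8532.23.

$8,532.2 billion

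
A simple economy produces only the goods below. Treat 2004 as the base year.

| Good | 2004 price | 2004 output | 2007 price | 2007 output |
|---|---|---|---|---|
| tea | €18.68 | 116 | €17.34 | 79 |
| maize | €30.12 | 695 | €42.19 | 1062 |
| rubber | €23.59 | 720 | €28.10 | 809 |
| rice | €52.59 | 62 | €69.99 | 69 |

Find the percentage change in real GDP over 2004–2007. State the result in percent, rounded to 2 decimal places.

29.60%

Real GDP 2004 = Nominal GDP 2004 = 18.68·116 + 30.12·695 + 23.59·720 + 52.59·62 = 43345.66.
Real GDP 2007 (at 2004 prices) = 18.68·79 + 30.12·1062 + 23.59·809 + 52.59·69 = 56176.18.
Real growth = 56176.18/43345.66 − 1 = 0.2960.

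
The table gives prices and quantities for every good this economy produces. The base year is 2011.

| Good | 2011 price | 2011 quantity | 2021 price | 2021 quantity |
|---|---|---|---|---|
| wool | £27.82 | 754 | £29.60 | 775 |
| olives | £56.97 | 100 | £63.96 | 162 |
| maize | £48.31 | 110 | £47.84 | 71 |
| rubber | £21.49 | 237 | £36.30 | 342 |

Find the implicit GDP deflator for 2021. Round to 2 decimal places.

118.15

Nominal GDP 2021 = 29.60·775 + 63.96·162 + 47.84·71 + 36.30·342 = 49112.76.
Real GDP 2021 (at 2011 prices) = 27.82·775 + 56.97·162 + 48.31·71 + 21.49·342 = 41569.23.
Deflator = Nominal/Real × 100 = 49112.76/41569.23 × 100 = 118.147.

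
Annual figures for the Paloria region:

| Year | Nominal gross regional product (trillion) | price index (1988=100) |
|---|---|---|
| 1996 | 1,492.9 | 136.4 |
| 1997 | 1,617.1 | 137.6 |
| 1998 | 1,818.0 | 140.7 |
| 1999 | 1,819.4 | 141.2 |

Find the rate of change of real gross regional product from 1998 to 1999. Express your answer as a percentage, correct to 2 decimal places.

-0.28%

Real gross regional product 1998 = 1818.0/1.407 = 1292.11.
Real gross regional product 1999 = 1819.4/1.412 = 1288.53.
Change = 1288.53/1292.11 − 1 = -0.0028.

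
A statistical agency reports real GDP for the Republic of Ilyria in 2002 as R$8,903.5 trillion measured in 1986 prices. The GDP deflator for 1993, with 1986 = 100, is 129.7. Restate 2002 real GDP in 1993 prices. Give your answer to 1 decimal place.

R$11,547.8 trillion

Real GDP in 1993 prices = Real GDP in 1986 prices × (P_1993/P_1986) = 8903.5 × 1.297 = 11547.84.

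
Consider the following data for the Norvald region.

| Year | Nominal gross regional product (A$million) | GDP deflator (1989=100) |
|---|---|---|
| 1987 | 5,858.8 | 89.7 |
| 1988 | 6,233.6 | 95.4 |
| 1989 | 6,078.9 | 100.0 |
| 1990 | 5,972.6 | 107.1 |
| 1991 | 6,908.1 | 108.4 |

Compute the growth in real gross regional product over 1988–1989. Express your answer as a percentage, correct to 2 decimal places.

Real gross regional product 1988 = 6233.6/0.954 = 6534.17.
Real gross regional product 1989 = 6078.9/1.000 = 6078.90.
Change = 6078.90/6534.17 − 1 = -0.0697.

-6.97%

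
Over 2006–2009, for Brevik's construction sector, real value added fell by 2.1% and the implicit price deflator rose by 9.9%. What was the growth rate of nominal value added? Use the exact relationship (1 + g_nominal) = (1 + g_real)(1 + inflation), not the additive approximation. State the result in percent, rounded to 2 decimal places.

(1 + g_nom) = (1 + g_real)(1 + π) = 0.9790 × 1.0990 = 1.07592.

7.59%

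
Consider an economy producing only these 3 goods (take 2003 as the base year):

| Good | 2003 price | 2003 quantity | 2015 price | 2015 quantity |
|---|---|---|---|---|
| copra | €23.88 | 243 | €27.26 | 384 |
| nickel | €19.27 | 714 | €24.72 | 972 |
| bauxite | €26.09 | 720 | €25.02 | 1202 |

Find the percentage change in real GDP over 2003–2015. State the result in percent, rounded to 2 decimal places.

54.54%

Real GDP 2003 = Nominal GDP 2003 = 23.88·243 + 19.27·714 + 26.09·720 = 38346.42.
Real GDP 2015 (at 2003 prices) = 23.88·384 + 19.27·972 + 26.09·1202 = 59260.54.
Real growth = 59260.54/38346.42 − 1 = 0.5454.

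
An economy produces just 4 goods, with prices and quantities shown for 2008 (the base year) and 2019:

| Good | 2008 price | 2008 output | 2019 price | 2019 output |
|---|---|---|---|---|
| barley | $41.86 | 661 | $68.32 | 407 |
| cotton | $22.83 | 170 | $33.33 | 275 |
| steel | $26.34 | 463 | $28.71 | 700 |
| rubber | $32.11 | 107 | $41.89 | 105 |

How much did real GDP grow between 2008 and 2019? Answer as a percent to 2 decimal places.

Real GDP 2008 = Nominal GDP 2008 = 41.86·661 + 22.83·170 + 26.34·463 + 32.11·107 = 47181.75.
Real GDP 2019 (at 2008 prices) = 41.86·407 + 22.83·275 + 26.34·700 + 32.11·105 = 45124.82.
Real growth = 45124.82/47181.75 − 1 = -0.0436.

-4.36%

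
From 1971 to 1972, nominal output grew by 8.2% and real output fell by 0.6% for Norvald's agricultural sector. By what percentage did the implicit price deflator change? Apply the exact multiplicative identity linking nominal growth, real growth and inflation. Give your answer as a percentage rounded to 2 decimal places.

8.85%

(1 + g_nom) = (1 + g_real)(1 + π), so π = 1.0820 / 0.9940 − 1 = 0.08853.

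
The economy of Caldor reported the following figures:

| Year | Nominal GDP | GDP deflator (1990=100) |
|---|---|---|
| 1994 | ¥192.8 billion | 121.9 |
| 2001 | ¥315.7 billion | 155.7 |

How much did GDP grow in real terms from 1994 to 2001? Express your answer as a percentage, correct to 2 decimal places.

Deflate each year: 1994 → 192.8/1.219 = 158.16; 2001 → 315.7/1.557 = 202.76.
So real GDP changed by 202.76/158.16 − 1 = 0.2820, i.e. 28.20%.

28.20%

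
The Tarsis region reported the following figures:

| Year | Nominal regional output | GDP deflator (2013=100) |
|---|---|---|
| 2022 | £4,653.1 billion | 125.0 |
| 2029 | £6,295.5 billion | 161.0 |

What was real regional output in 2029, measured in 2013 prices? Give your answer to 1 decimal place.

£3,910.2 billion

Real regional output = Nominal / (GDP deflator/100) = 6295.5 / 1.610 = 3910.25.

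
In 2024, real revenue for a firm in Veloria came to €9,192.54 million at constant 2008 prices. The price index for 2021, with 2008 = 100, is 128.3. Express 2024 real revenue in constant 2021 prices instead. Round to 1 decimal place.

€11,794.0 million

Real revenue in 2021 prices = Real revenue in 2008 prices × (P_2021/P_2008) = 9192.54 × 1.283 = 11794.03.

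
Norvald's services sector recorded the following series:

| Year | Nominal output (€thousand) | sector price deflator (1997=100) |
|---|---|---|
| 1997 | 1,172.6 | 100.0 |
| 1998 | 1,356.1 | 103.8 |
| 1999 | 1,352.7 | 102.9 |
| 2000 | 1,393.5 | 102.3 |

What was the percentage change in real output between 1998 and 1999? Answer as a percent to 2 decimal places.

Real output 1998 = 1356.1/1.038 = 1306.45.
Real output 1999 = 1352.7/1.029 = 1314.58.
Change = 1314.58/1306.45 − 1 = 0.0062.

0.62%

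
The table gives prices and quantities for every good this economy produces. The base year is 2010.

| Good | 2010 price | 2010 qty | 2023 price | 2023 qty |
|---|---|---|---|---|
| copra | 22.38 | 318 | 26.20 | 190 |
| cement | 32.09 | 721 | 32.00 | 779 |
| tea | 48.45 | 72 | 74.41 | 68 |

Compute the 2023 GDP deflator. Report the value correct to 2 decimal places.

107.44

Nominal GDP 2023 = 26.20·190 + 32.00·779 + 74.41·68 = 34965.88.
Real GDP 2023 (at 2010 prices) = 22.38·190 + 32.09·779 + 48.45·68 = 32544.91.
Deflator = Nominal/Real × 100 = 34965.88/32544.91 × 100 = 107.439.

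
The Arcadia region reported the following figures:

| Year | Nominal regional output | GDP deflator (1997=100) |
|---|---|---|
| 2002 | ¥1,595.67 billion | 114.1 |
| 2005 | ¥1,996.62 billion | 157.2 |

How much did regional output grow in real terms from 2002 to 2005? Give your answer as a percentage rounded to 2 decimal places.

Deflate each year: 2002 → 1595.67/1.141 = 1398.48; 2005 → 1996.62/1.572 = 1270.11.
So real regional output changed by 1270.11/1398.48 − 1 = -0.0918, i.e. -9.18%.

-9.18%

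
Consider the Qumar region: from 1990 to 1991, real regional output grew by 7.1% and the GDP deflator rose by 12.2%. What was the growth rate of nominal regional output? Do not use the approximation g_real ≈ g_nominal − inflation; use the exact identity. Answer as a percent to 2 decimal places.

(1 + g_nom) = (1 + g_real)(1 + π) = 1.0710 × 1.1220 = 1.20166.

20.17%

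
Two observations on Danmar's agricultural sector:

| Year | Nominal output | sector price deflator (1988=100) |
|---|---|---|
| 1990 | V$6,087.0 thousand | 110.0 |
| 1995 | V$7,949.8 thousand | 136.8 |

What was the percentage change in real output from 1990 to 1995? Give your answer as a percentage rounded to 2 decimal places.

5.02%

Deflate each year: 1990 → 6087.0/1.100 = 5533.64; 1995 → 7949.8/1.368 = 5811.26.
So real output changed by 5811.26/5533.64 − 1 = 0.0502, i.e. 5.02%.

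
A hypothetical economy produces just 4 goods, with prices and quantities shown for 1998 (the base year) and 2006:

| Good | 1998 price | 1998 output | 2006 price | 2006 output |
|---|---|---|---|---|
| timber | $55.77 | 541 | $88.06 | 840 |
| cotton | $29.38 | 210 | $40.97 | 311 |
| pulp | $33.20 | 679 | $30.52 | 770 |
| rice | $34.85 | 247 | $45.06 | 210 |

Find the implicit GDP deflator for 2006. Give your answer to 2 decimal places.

134.67

Nominal GDP 2006 = 88.06·840 + 40.97·311 + 30.52·770 + 45.06·210 = 119675.07.
Real GDP 2006 (at 1998 prices) = 55.77·840 + 29.38·311 + 33.20·770 + 34.85·210 = 88866.48.
Deflator = Nominal/Real × 100 = 119675.07/88866.48 × 100 = 134.668.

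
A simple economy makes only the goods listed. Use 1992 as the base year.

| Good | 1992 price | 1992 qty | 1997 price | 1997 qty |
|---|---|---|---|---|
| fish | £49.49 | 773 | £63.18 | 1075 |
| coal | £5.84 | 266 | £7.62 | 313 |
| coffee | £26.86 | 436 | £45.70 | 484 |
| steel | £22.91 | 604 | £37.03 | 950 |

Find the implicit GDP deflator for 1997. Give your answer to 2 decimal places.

Nominal GDP 1997 = 63.18·1075 + 7.62·313 + 45.70·484 + 37.03·950 = 127600.86.
Real GDP 1997 (at 1992 prices) = 49.49·1075 + 5.84·313 + 26.86·484 + 22.91·950 = 89794.41.
Deflator = Nominal/Real × 100 = 127600.86/89794.41 × 100 = 142.103.

142.10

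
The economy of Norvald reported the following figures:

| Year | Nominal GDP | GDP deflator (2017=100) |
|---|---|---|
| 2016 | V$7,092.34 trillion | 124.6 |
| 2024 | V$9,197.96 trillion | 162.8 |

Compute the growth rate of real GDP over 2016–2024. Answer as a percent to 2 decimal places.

-0.74%

Deflate each year: 2016 → 7092.34/1.246 = 5692.09; 2024 → 9197.96/1.628 = 5649.85.
So real GDP changed by 5649.85/5692.09 − 1 = -0.0074, i.e. -0.74%.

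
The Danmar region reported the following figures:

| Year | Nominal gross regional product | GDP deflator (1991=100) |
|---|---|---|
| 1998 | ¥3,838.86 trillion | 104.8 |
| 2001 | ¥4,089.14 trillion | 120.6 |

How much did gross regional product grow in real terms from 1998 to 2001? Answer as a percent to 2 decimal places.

Deflate each year: 1998 → 3838.86/1.048 = 3663.03; 2001 → 4089.14/1.206 = 3390.66.
So real gross regional product changed by 3390.66/3663.03 − 1 = -0.0744, i.e. -7.44%.

-7.44%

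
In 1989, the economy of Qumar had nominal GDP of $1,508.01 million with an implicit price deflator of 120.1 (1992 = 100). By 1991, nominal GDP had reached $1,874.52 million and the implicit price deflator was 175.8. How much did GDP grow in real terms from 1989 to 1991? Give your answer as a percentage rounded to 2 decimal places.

Deflate each year: 1989 → 1508.01/1.201 = 1255.63; 1991 → 1874.52/1.758 = 1066.28.
So real GDP changed by 1066.28/1255.63 − 1 = -0.1508, i.e. -15.08%.

-15.08%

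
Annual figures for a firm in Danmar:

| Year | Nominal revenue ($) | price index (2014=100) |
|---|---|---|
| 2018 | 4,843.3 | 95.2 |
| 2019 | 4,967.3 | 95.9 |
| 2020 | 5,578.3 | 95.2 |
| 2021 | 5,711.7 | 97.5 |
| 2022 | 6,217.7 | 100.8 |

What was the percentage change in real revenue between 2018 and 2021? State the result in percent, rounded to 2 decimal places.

15.15%

Real revenue 2018 = 4843.3/0.952 = 5087.50.
Real revenue 2021 = 5711.7/0.975 = 5858.15.
Change = 5858.15/5087.50 − 1 = 0.1515.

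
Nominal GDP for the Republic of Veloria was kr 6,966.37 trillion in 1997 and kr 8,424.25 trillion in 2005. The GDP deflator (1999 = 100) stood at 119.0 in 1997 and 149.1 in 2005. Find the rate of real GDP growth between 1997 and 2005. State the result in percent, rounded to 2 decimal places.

Deflate each year: 1997 → 6966.37/1.190 = 5854.09; 2005 → 8424.25/1.491 = 5650.07.
So real GDP changed by 5650.07/5854.09 − 1 = -0.0349, i.e. -3.49%.

-3.49%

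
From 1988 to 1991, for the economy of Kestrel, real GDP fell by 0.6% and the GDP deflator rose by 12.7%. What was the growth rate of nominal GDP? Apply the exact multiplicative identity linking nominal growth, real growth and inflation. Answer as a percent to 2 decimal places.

(1 + g_nom) = (1 + g_real)(1 + π) = 0.9940 × 1.1270 = 1.12024.

12.02%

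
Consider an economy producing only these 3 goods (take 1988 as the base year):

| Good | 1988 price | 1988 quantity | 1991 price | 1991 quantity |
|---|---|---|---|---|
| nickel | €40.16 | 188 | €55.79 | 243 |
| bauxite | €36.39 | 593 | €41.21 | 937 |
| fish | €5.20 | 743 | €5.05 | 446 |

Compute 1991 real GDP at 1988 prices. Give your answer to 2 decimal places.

€46175.51

Real GDP 1991 = Σ (p_1988 × q_1991) = 40.16·243 + 36.39·937 + 5.20·446 = 46175.51.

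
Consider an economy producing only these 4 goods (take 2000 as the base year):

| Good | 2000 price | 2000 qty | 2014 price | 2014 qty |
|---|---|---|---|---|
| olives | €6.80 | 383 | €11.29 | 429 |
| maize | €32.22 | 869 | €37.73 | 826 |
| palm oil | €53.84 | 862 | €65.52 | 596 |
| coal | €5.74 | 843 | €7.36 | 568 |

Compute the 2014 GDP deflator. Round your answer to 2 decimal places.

Nominal GDP 2014 = 11.29·429 + 37.73·826 + 65.52·596 + 7.36·568 = 79238.79.
Real GDP 2014 (at 2000 prices) = 6.80·429 + 32.22·826 + 53.84·596 + 5.74·568 = 64879.88.
Deflator = Nominal/Real × 100 = 79238.79/64879.88 × 100 = 122.132.

122.13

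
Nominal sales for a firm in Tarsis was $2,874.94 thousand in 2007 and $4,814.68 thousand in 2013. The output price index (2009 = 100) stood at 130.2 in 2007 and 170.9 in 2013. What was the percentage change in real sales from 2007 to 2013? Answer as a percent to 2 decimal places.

27.59%

Deflate each year: 2007 → 2874.94/1.302 = 2208.10; 2013 → 4814.68/1.709 = 2817.25.
So real sales changed by 2817.25/2208.10 − 1 = 0.2759, i.e. 27.59%.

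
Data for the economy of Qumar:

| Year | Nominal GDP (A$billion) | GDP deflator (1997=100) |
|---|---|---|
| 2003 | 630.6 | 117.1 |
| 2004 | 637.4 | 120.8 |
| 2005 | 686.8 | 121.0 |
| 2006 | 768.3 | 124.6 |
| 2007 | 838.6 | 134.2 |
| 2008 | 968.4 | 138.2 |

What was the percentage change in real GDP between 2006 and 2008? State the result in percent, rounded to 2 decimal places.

Real GDP 2006 = 768.3/1.246 = 616.61.
Real GDP 2008 = 968.4/1.382 = 700.72.
Change = 700.72/616.61 − 1 = 0.1364.

13.64%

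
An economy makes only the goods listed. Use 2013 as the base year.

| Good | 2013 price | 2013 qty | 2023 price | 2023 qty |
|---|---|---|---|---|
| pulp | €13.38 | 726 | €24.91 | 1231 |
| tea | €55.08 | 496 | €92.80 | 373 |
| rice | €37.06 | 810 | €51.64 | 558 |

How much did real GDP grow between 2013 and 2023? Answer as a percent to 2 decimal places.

-13.95%

Real GDP 2013 = Nominal GDP 2013 = 13.38·726 + 55.08·496 + 37.06·810 = 67052.16.
Real GDP 2023 (at 2013 prices) = 13.38·1231 + 55.08·373 + 37.06·558 = 57695.10.
Real growth = 57695.10/67052.16 − 1 = -0.1395.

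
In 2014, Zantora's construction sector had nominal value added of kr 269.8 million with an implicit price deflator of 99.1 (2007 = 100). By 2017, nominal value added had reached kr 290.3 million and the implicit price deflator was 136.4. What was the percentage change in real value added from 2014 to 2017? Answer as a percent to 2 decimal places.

-21.83%

Real value added 2014 = 269.8 / 0.991 = 272.25.
Real value added 2017 = 290.3 / 1.364 = 212.83.
Real growth = 212.83 / 272.25 − 1 = -0.2183.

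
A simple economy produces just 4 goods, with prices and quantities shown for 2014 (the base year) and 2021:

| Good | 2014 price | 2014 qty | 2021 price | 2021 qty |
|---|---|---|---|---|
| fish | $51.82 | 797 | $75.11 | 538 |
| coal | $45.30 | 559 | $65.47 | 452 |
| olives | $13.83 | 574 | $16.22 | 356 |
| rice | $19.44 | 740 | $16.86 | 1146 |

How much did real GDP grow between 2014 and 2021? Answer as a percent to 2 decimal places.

-15.05%

Real GDP 2014 = Nominal GDP 2014 = 51.82·797 + 45.30·559 + 13.83·574 + 19.44·740 = 88947.26.
Real GDP 2021 (at 2014 prices) = 51.82·538 + 45.30·452 + 13.83·356 + 19.44·1146 = 75556.48.
Real growth = 75556.48/88947.26 − 1 = -0.1505.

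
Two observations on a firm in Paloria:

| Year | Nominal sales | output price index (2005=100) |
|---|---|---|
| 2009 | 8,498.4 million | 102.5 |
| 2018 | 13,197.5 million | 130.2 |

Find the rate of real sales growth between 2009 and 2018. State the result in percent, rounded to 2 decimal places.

22.26%

Real sales 2009 = 8498.4 / 1.025 = 8291.12.
Real sales 2018 = 13197.5 / 1.302 = 10136.33.
Real growth = 10136.33 / 8291.12 − 1 = 0.2226.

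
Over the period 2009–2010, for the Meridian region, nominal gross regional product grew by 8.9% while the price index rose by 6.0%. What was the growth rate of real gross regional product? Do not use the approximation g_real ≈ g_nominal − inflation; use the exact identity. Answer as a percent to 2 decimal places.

(1 + g_nom) = (1 + g_real)(1 + π), so g_real = 1.0890 / 1.0600 − 1 = 0.02736.

2.74%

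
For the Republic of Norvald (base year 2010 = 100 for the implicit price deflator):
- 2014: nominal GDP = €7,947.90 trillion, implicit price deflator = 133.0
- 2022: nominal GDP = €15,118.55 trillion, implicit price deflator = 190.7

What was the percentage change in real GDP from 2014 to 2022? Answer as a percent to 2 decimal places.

Deflate each year: 2014 → 7947.90/1.330 = 5975.86; 2022 → 15118.55/1.907 = 7927.92.
So real GDP changed by 7927.92/5975.86 − 1 = 0.3267, i.e. 32.67%.

32.67%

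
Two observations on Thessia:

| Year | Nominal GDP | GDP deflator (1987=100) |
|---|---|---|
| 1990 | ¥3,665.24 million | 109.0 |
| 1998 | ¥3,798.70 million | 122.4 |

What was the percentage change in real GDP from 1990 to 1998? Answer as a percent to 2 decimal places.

Deflate each year: 1990 → 3665.24/1.090 = 3362.61; 1998 → 3798.70/1.224 = 3103.51.
So real GDP changed by 3103.51/3362.61 − 1 = -0.0771, i.e. -7.71%.

-7.71%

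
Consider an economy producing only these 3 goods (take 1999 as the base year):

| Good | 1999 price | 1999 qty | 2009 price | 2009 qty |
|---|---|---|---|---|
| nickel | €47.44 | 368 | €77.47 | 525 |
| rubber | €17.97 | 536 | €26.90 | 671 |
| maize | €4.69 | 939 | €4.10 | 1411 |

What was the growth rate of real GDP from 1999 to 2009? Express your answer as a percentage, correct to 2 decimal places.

38.38%

Real GDP 1999 = Nominal GDP 1999 = 47.44·368 + 17.97·536 + 4.69·939 = 31493.75.
Real GDP 2009 (at 1999 prices) = 47.44·525 + 17.97·671 + 4.69·1411 = 43581.46.
Real growth = 43581.46/31493.75 − 1 = 0.3838.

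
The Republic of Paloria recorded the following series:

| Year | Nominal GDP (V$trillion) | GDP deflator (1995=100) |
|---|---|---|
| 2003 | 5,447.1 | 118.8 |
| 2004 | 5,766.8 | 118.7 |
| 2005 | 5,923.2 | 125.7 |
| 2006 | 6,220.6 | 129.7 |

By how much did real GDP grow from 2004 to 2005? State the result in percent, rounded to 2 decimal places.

Real GDP 2004 = 5766.8/1.187 = 4858.30.
Real GDP 2005 = 5923.2/1.257 = 4712.17.
Change = 4712.17/4858.30 − 1 = -0.0301.

-3.01%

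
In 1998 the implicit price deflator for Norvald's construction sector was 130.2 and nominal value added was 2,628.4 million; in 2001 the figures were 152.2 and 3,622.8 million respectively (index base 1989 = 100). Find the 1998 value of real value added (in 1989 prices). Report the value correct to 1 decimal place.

2,018.7 million

Real value added = Nominal / (implicit price deflator/100) = 2628.4 / 1.302 = 2018.74.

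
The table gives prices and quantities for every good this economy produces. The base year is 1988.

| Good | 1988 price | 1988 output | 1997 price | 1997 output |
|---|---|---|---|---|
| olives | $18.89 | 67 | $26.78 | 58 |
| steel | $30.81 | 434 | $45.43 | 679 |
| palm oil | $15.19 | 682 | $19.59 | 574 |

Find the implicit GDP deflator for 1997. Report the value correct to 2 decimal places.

Nominal GDP 1997 = 26.78·58 + 45.43·679 + 19.59·574 = 43644.87.
Real GDP 1997 (at 1988 prices) = 18.89·58 + 30.81·679 + 15.19·574 = 30734.67.
Deflator = Nominal/Real × 100 = 43644.87/30734.67 × 100 = 142.005.

142.01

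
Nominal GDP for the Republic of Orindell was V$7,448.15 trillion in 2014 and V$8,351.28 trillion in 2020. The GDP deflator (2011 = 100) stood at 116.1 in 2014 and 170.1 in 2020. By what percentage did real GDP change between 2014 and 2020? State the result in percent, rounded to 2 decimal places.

Deflate each year: 2014 → 7448.15/1.161 = 6415.29; 2020 → 8351.28/1.701 = 4909.63.
So real GDP changed by 4909.63/6415.29 − 1 = -0.2347, i.e. -23.47%.

-23.47%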